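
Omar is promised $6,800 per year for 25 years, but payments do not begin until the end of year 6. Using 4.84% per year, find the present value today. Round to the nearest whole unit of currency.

Value one period before first payment (t=5): 6800 × [1 − (1+0.0484)^(−25)] / 0.0484 = 6800 × 14.322762 = 97,394.7787
PV₀ = 97,394.7787 / (1+0.0484)^5 = 97,394.7787 / 1.266587 = 76,895.4448

$76,895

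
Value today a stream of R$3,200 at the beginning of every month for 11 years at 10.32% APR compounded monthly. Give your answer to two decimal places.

i = 0.1032/12 = 0.0086 per month; n = 11·12 = 132.
PV = PMT · [1 − (1+i)^(−n)] / i × (1+i) = 3200 · 79.407153 = 254,102.8891
(Beginning-of-period payments → annuity-due factor ×(1+i).)

R$254,102.89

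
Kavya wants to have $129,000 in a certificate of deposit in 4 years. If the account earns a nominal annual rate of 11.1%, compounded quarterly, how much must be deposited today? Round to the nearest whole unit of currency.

$83,251

i = 0.111/4 = 0.02775 per quarter; n = 4·4 = 16.
PV = FV·(1+i)^(−n) = 129,000 × 0.645357 = 83,251.0928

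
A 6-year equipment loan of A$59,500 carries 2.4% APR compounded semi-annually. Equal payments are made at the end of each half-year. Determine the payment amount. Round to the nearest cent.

A$5,353.54

With 2 periods per year: i = 0.012, n = 12.
PMT = 59500 / ( [1 − (1+0.012)^(−12)] / 0.012 ) = 59500 / 11.114145 = 5,353.5383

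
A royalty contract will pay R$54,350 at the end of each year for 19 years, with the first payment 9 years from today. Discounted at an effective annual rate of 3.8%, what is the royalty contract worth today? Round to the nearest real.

PV at t=8 (ordinary 19-year annuity): 54350 × a(19|0.038) = 54350 × 13.359916 = 726,111.4531
Discount back 8 years: 726,111.4531 × (1+0.038)^(−8) = 726,111.4531 × 0.742030 = 538,796.1192

R$538,796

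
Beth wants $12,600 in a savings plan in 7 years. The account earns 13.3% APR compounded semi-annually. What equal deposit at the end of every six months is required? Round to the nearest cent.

$572.75

i = 0.133/2 = 0.0665 per half-year; n = 7·2 = 14.
PMT = 12600 / ( [(1+0.0665)^14 − 1] / 0.0665 ) = 12600 / 21.998945 = 572.7547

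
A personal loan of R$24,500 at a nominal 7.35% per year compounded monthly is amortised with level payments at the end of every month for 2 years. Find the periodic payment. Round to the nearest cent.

R$1,100.82

i = 0.0735/12 = 0.006125 per month; n = 2·12 = 24.
Annuity-PV factor = 22.256142; PMT = 24500 / 22.256142 = 1,100.8197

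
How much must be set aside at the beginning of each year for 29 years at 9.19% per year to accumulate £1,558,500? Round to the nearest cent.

£11,113.64

PMT = 1.5585e+06 / ( [(1+0.0919)^29 − 1] / 0.0919 × (1+i) ) = 1.5585e+06 / 140.233056 = 11,113.6421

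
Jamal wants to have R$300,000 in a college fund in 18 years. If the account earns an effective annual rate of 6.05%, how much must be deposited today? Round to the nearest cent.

PV = 300,000 / (1 + 0.0605)^18 = 300,000 / 2.878672 = 104,214.7386

R$104,214.74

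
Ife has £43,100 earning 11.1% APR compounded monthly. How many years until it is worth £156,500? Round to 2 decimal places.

11.67 years

Periodic rate i = 0.111/12 = 0.00925.
n = ln(156500/43100) / ln(1+0.00925) = ln(3.63109) / 0.009207 = 140.0528 months
= 140.0528/12 years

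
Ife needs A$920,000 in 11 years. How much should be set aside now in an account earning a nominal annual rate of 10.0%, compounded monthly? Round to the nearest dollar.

A$307,640

i = 0.1/12 = 0.00833333 per month; n = 11·12 = 132.
PV = 920,000 / (1 + 0.00833333)^132 = 920,000 / 2.990504 = 307,640.4400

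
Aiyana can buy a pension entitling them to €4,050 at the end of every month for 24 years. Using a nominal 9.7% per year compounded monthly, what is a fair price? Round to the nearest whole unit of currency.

€451,726

i = 0.097/12 = 0.00808333 per month; n = 24·12 = 288.
Annuity factor a(288|0.00808333) = 111.537255; PV = 4050 × 111.537255 = 451,725.8816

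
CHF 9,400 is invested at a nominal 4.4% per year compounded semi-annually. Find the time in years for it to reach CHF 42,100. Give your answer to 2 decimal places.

34.45 years

Periodic rate i = 0.044/2 = 0.022.
n = ln(42100/9400) / ln(1+0.022) = ln(4.47872) / 0.021761 = 68.8987 half-years
= 68.8987/2 years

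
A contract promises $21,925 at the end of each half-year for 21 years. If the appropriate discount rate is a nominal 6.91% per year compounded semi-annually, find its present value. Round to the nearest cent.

Periodic rate i = 0.0691/2 = 0.03455; n = 21 × 2 = 42 periods.
Annuity factor a(42|0.03455) = 21.993484; PV = 21925 × 21.993484 = 482,207.1300

$482,207.13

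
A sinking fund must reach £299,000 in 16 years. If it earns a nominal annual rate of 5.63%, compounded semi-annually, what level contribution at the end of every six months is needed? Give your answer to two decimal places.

£5,881.28

i = 0.0563/2 = 0.02815 per half-year; n = 16·2 = 32.
FV-annuity factor = 50.839267; PMT = 299000 / 50.839267 = 5,881.2807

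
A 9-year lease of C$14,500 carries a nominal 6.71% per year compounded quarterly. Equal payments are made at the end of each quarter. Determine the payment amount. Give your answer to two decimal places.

C$539.83

With 4 periods per year: i = 0.016775, n = 36.
Annuity-PV factor = 26.860164; PMT = 14500 / 26.860164 = 539.8329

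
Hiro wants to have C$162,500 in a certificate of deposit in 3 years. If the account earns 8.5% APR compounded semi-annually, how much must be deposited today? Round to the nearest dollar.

With 2 periods per year: i = 0.0425, n = 6.
PV = 162,500 / (1 + 0.0425)^6 = 162,500 / 1.283679 = 126,589.2957

C$126,589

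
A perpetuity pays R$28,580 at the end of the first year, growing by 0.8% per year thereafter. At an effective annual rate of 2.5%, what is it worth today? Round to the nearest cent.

PV = PMT / (i − g) = 28580 / (0.025 − 0.008) = 28580 / 0.017000 = 1,681,176.4706

R$1,681,176.47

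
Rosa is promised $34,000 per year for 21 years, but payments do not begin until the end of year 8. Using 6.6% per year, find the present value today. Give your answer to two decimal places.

$243,285.96

PV at t=7 (ordinary 21-year annuity): 34000 × a(21|0.066) = 34000 × 11.192795 = 380,555.0411
Discount back 7 years: 380,555.0411 × (1+0.066)^(−7) = 380,555.0411 × 0.639292 = 243,285.9599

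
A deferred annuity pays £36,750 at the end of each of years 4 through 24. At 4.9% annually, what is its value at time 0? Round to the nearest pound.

£411,803

PV at t=3 (ordinary 21-year annuity): 36750 × a(21|0.049) = 36750 × 12.934756 = 475,352.2716
Discount back 3 years: 475,352.2716 × (1+0.049)^(−3) = 475,352.2716 × 0.866310 = 411,802.6235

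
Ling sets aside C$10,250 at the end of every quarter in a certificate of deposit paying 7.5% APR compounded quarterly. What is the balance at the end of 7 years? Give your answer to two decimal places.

i = 0.075/4 = 0.01875 per quarter; n = 7·4 = 28.
FV = 10250 × [(1+0.01875)^28 − 1] / 0.01875 = 10250 × 36.387260 = 372,969.4148

C$372,969.41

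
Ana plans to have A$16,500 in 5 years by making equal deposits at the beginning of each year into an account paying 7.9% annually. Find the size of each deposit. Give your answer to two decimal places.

A$2,611.81

PMT = 16500 / ( [(1+0.079)^5 − 1] / 0.079 × (1+i) ) = 16500 / 6.317452 = 2,611.8123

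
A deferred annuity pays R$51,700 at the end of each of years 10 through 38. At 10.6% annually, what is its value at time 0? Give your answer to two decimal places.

Value one period before first payment (t=9): 51700 × [1 − (1+0.106)^(−29)] / 0.106 = 51700 × 8.926042 = 461,476.3767
PV₀ = 461,476.3767 / (1+0.106)^9 = 461,476.3767 / 2.476259 = 186,360.2702

R$186,360.27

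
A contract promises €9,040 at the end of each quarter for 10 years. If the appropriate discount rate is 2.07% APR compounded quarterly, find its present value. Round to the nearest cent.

Periodic rate i = 0.0207/4 = 0.005175; n = 10 × 4 = 40 periods.
Annuity factor a(40|0.005175) = 36.047588; PV = 9040 × 36.047588 = 325,870.1943

€325,870.19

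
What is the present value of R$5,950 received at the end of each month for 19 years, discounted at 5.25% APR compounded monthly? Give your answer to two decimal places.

R$857,339.16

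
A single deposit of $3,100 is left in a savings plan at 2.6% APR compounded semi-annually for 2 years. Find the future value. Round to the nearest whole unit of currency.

$3,264

Periodic rate i = 0.026/2 = 0.013; n = 2 × 2 = 4 periods.
3,100 × (1+0.013)^4 = 3,100 × 1.053023 = 3,264.3707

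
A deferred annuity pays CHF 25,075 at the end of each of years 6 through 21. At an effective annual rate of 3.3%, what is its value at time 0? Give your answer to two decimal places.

CHF 261,733.76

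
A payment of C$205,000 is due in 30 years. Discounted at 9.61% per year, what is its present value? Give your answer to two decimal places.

PV = FV·(1+i)^(−n) = 205,000 × 0.063752 = 13,069.1857

C$13,069.19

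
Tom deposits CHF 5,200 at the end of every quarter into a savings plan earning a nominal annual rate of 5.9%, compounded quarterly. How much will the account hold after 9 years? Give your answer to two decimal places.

CHF 244,681.94

Periodic rate i = 0.059/4 = 0.01475; n = 9 × 4 = 36 periods.
FV = 5200 × [(1+0.01475)^36 − 1] / 0.01475 = 5200 × 47.054220 = 244,681.9448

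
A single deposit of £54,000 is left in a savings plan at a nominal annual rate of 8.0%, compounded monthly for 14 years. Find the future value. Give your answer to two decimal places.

With 12 periods per year: i = 0.00666667, n = 168.
FV = PV·(1+i)^n = 54,000 × 3.053484 = 164,888.1266

£164,888.13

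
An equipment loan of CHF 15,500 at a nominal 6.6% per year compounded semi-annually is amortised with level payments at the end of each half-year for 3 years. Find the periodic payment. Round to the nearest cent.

CHF 2,889.78

Periodic rate i = 0.066/2 = 0.033; n = 3 × 2 = 6 periods.
Annuity-PV factor = 5.363738; PMT = 15500 / 5.363738 = 2,889.7759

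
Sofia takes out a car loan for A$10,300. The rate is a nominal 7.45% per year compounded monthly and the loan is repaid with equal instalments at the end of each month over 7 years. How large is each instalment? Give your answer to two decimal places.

A$157.73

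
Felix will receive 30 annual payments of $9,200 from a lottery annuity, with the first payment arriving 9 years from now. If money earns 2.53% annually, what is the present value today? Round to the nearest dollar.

$157,043

Value one period before first payment (t=8): 9200 × [1 − (1+0.0253)^(−30)] / 0.0253 = 9200 × 20.846815 = 191,790.6971
Discount back 8 years: 191,790.6971 × (1+0.0253)^(−8) = 191,790.6971 × 0.818827 = 157,043.4685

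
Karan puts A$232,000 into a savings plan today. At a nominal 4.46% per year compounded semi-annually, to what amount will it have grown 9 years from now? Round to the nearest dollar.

i = 0.0446/2 = 0.0223 per half-year; n = 9·2 = 18.
FV = 232,000 × (1 + 0.0223)^18 = 345,063.0679

A$345,063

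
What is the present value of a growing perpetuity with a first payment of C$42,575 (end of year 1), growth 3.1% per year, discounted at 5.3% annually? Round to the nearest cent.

PV = D₁/(r − g) = 42575/(0.053 − 0.031) = 1,935,227.2727

C$1,935,227.27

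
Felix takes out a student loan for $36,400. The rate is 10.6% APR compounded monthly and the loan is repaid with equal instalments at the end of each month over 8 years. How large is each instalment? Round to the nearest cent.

Periodic rate i = 0.106/12 = 0.00883333; n = 8 × 12 = 96 periods.
PMT = 36400 / ( [1 − (1+0.00883333)^(−96)] / 0.00883333 ) = 36400 / 64.543220 = 563.9632

$563.96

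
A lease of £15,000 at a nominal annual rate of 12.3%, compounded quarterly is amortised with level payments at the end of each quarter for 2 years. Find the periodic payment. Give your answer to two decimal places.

£2,143.61

Periodic rate i = 0.123/4 = 0.03075; n = 2 × 4 = 8 periods.
Annuity-PV factor = 6.997536; PMT = 15000 / 6.997536 = 2,143.6117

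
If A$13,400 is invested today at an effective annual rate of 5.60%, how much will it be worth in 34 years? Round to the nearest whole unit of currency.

A$85,443

FV = 13,400 × (1 + 0.056)^34 = 85,443.3007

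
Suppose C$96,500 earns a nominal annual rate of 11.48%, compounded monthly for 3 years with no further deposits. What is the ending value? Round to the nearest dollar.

Periodic rate i = 0.1148/12 = 0.00956667; n = 3 × 12 = 36 periods.
FV = 96,500 × (1 + 0.00956667)^36 = 135,952.5680

C$135,953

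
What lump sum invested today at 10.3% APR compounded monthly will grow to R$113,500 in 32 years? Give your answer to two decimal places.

With 12 periods per year: i = 0.00858333, n = 384.
Discount factor = (1+0.00858333)^(−384) = 0.037556; PV = 113,500 × 0.037556 = 4,262.5507

R$4,262.55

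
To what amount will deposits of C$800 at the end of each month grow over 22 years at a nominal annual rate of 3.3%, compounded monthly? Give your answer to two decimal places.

i = 0.033/12 = 0.00275 per month; n = 22·12 = 264.
FV = PMT · [(1+i)^n − 1] / i = 800 · 387.177631 = 309,742.1045

C$309,742.10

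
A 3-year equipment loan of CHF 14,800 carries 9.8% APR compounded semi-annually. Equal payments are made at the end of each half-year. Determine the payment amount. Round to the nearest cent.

i = 0.098/2 = 0.049 per half-year; n = 3·2 = 6.
PMT = 14800 / ( [1 − (1+0.049)^(−6)] / 0.049 ) = 14800 / 5.091965 = 2,906.5402

CHF 2,906.54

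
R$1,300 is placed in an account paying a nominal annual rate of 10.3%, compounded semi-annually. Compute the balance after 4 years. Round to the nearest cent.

R$1,942.75

With 2 periods per year: i = 0.0515, n = 8.
FV = 1,300 × (1 + 0.0515)^8 = 1,942.7529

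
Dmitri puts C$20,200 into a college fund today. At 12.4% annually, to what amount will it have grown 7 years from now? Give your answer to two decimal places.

C$45,784.19

FV = 20,200 × (1 + 0.124)^7 = 45,784.1914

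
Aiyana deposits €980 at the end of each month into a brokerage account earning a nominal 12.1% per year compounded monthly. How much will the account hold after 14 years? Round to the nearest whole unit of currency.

i = 0.121/12 = 0.0100833 per month; n = 14·12 = 168.
FV = 980 × [(1+0.0100833)^168 − 1] / 0.0100833 = 980 × 435.891203 = 427,173.3793

€427,173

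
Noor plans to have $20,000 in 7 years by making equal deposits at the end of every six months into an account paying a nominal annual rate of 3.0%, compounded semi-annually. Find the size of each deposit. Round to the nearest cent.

Periodic rate i = 0.03/2 = 0.015; n = 7 × 2 = 14 periods.
FV-annuity factor = 15.450382; PMT = 20000 / 15.450382 = 1,294.4664

$1,294.47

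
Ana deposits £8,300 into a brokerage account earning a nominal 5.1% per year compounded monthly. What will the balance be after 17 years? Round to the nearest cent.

£19,715.76

With 12 periods per year: i = 0.00425, n = 204.
FV = 8,300 × (1 + 0.00425)^204 = 19,715.7605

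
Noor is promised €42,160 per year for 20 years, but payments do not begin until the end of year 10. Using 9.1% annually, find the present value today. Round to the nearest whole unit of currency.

€174,498

Value one period before first payment (t=9): 42160 × [1 − (1+0.091)^(−20)] / 0.091 = 42160 × 9.063865 = 382,132.5620
PV₀ = 382,132.5620 / (1+0.091)^9 = 382,132.5620 / 2.189892 = 174,498.3363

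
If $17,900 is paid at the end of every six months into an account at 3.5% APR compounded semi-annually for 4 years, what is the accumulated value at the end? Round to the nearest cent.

i = 0.035/2 = 0.0175 per half-year; n = 4·2 = 8.
Accumulation factor s(8|0.0175) = 8.507530; FV = 17900 × 8.507530 = 152,284.7951

$152,284.80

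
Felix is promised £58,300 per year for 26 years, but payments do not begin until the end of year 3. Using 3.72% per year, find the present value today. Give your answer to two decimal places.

£893,196.52

PV at t=2 (ordinary 26-year annuity): 58300 × a(26|0.0372) = 58300 × 16.481756 = 960,886.3809
PV₀ = 960,886.3809 / (1+0.0372)^2 = 960,886.3809 / 1.075784 = 893,196.5188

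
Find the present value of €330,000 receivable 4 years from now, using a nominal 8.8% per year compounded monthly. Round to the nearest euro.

i = 0.088/12 = 0.00733333 per month; n = 4·12 = 48.
PV = 330,000 / (1 + 0.00733333)^48 = 330,000 / 1.420083 = 232,380.7164

€232,381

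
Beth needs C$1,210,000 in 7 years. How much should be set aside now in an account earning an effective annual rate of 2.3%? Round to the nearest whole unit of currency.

C$1,031,944

Discount factor = (1+0.023)^(−7) = 0.852846; PV = 1,210,000 × 0.852846 = 1,031,943.5344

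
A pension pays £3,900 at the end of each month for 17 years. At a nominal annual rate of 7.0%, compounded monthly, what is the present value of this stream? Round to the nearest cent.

£464,473.35

Periodic rate i = 0.07/12 = 0.00583333; n = 17 × 12 = 204 periods.
Annuity factor a(204|0.00583333) = 119.095732; PV = 3900 × 119.095732 = 464,473.3544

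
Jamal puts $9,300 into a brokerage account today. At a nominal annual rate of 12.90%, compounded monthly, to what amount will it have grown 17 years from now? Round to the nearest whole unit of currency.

i = 0.129/12 = 0.01075 per month; n = 17·12 = 204.
FV = 9,300 × (1 + 0.01075)^204 = 82,377.3752

$82,377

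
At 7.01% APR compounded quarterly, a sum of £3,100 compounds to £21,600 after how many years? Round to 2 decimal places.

Periodic rate i = 0.0701/4 = 0.017525.
(1+i)^n = 21600/3100 = 6.96774, so n = ln 6.96774 / ln 1.01753 = 111.7405 quarters
= 111.7405/4 years

27.94 years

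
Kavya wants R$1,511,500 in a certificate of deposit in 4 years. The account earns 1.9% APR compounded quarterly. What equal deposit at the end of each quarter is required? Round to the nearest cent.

R$91,148.48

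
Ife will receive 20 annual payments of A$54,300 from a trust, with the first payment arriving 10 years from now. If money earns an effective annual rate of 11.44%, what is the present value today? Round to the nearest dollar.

A$158,542

Value one period before first payment (t=9): 54300 × [1 − (1+0.1144)^(−20)] / 0.1144 = 54300 × 7.739526 = 420,256.2570
Discount back 9 years: 420,256.2570 × (1+0.1144)^(−9) = 420,256.2570 × 0.377251 = 158,541.9726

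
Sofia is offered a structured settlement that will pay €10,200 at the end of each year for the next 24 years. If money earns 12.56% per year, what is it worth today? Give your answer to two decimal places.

PV = PMT · [1 − (1+i)^(−n)] / i = 10200 · 7.496420 = 76,463.4832

€76,463.48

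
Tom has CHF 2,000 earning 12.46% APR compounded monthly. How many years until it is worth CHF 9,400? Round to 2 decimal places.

Periodic rate i = 0.1246/12 = 0.0103833.
(1+i)^n = 9400/2000 = 4.70000, so n = ln 4.70000 / ln 1.01038 = 149.8154 months
= 149.8154/12 years

12.48 years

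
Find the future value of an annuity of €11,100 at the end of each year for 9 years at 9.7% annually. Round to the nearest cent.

€148,842.78

Accumulation factor s(9|0.097) = 13.409260; FV = 11100 × 13.409260 = 148,842.7810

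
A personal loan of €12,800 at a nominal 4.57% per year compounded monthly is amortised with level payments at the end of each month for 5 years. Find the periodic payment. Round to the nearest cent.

€239.04

With 12 periods per year: i = 0.00380833, n = 60.
PMT = 12800 / ( [1 − (1+0.00380833)^(−60)] / 0.00380833 ) = 12800 / 53.547908 = 239.0383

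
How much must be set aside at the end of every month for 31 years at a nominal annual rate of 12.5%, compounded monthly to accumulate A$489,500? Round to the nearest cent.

With 12 periods per year: i = 0.0104167, n = 372.
FV-annuity factor = 4437.751261; PMT = 489500 / 4437.751261 = 110.3036

A$110.30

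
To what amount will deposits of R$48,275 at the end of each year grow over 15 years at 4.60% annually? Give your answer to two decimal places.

R$1,010,887.39

FV = PMT · [(1+i)^n − 1] / i = 48275 · 20.940184 = 1,010,887.3903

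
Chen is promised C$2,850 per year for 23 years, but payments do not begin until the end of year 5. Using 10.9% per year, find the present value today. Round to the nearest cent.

C$15,685.37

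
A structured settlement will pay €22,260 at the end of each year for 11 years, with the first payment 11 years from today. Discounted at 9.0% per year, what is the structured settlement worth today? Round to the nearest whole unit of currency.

Value one period before first payment (t=10): 22260 × [1 − (1+0.09)^(−11)] / 0.09 = 22260 × 6.805191 = 151,483.5417
Discount back 10 years: 151,483.5417 × (1+0.09)^(−10) = 151,483.5417 × 0.422411 = 63,988.2851

€63,988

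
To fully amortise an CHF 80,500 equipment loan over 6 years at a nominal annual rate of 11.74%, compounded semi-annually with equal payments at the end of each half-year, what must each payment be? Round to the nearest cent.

With 2 periods per year: i = 0.0587, n = 12.
PMT = 80500 / ( [1 − (1+0.0587)^(−12)] / 0.0587 ) = 80500 / 8.443920 = 9,533.4867

CHF 9,533.49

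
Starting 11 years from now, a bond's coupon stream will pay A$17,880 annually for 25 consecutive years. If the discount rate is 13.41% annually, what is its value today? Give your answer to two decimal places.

PV at t=10 (ordinary 25-year annuity): 17880 × a(25|0.1341) = 17880 × 7.136282 = 127,596.7280
Discount back 10 years: 127,596.7280 × (1+0.1341)^(−10) = 127,596.7280 × 0.284110 = 36,251.5043

A$36,251.50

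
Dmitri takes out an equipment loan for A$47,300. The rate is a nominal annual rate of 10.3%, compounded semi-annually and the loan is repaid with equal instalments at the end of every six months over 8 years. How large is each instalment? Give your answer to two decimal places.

A$4,411.09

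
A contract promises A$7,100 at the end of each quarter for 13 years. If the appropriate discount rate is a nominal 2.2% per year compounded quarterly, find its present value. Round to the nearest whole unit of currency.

A$320,337

Periodic rate i = 0.022/4 = 0.0055; n = 13 × 4 = 52 periods.
PV = 7100 × [1 − (1+0.0055)^(−52)] / 0.0055 = 7100 × 45.117899 = 320,337.0808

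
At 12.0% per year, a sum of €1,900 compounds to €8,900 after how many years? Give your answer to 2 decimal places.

(1+i)^n = 8900/1900 = 4.68421, so n = ln 4.68421 / ln 1.12 = 13.6258 years

13.63 years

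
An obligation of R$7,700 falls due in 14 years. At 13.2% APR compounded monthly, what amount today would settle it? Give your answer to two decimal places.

i = 0.132/12 = 0.011 per month; n = 14·12 = 168.
PV = 7,700 / (1 + 0.011)^168 = 7,700 / 6.283392 = 1,225.4528

R$1,225.45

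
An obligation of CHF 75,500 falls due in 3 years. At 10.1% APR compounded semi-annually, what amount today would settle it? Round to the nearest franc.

i = 0.101/2 = 0.0505 per half-year; n = 3·2 = 6.
Discount factor = (1+0.0505)^(−6) = 0.744087; PV = 75,500 × 0.744087 = 56,178.5611

CHF 56,179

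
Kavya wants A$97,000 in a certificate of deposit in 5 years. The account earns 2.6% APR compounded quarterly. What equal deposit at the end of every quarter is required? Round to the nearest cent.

i = 0.026/4 = 0.0065 per quarter; n = 5·4 = 20.
FV-annuity factor = 21.284524; PMT = 97000 / 21.284524 = 4,557.3019

A$4,557.30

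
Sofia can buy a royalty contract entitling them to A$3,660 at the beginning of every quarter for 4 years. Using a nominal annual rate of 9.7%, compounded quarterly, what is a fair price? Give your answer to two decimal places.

A$49,226.87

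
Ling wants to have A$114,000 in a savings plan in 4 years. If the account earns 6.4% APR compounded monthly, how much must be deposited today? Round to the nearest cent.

A$88,312.24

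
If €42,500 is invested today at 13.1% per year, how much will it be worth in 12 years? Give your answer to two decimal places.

FV = PV·(1+i)^n = 42,500 × 4.380778 = 186,183.0709

€186,183.07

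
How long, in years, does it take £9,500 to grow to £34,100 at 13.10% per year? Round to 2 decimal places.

n = ln(34100/9500) / ln(1+0.131) = ln(3.58947) / 0.123102 = 10.3817 years

10.38 years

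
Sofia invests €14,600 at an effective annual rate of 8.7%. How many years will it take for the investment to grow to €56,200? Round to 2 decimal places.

(1+i)^n = 56200/14600 = 3.84932, so n = ln 3.84932 / ln 1.087 = 16.1576 years

16.16 years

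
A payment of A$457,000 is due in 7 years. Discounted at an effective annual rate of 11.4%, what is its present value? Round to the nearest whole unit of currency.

A$214,645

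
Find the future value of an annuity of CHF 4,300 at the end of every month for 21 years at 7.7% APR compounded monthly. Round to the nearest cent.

Periodic rate i = 0.077/12 = 0.00641667; n = 21 × 12 = 252 periods.
FV = 4300 × [(1+0.00641667)^252 − 1] / 0.00641667 = 4300 × 625.246108 = 2,688,558.2656

CHF 2,688,558.27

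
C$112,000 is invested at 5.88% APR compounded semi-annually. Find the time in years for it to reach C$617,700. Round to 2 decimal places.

Periodic rate i = 0.0588/2 = 0.0294.
n = ln(617700/112000) / ln(1+0.0294) = ln(5.51518) / 0.028976 = 58.9280 half-years
= 58.9280/2 years

29.46 years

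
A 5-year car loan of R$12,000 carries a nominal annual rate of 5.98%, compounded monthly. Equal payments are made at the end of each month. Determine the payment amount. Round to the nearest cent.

R$231.88

Periodic rate i = 0.0598/12 = 0.00498333; n = 5 × 12 = 60 periods.
PMT = 12000 / ( [1 − (1+0.00498333)^(−60)] / 0.00498333 ) = 12000 / 51.750451 = 231.8820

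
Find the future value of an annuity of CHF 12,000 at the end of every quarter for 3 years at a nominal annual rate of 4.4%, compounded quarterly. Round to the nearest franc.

With 4 periods per year: i = 0.011, n = 12.
FV = 12000 × [(1+0.011)^12 − 1] / 0.011 = 12000 × 12.753291 = 153,039.4871

CHF 153,039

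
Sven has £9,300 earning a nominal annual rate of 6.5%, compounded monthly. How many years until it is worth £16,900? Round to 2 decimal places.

Periodic rate i = 0.065/12 = 0.00541667.
n = ln(16900/9300) / ln(1+0.00541667) = ln(1.81720) / 0.005402 = 110.5690 months
= 110.5690/12 years

9.21 years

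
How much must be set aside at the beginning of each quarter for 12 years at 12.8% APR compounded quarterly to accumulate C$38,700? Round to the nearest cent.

i = 0.128/4 = 0.032 per quarter; n = 12·4 = 48.
FV-annuity factor × (1+i) = 114.019976; PMT = 38700 / 114.019976 = 339.4142

C$339.41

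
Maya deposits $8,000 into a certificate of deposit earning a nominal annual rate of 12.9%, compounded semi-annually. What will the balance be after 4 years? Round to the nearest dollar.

i = 0.129/2 = 0.0645 per half-year; n = 4·2 = 8.
FV = PV·(1+i)^n = 8,000 × 1.648790 = 13,190.3194

$13,190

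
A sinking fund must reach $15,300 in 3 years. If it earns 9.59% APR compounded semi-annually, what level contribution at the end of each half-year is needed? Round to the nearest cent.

i = 0.0959/2 = 0.04795 per half-year; n = 3·2 = 6.
FV-annuity factor = 6.766920; PMT = 15300 / 6.766920 = 2,260.9992

$2,261.00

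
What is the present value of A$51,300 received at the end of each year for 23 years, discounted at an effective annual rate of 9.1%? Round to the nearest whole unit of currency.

A$487,685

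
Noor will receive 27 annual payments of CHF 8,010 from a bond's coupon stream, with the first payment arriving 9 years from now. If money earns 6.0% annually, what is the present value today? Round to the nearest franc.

CHF 66,391

PV at t=8 (ordinary 27-year annuity): 8010 × a(27|0.06) = 8010 × 13.210534 = 105,816.3785
Discount back 8 years: 105,816.3785 × (1+0.06)^(−8) = 105,816.3785 × 0.627412 = 66,390.5049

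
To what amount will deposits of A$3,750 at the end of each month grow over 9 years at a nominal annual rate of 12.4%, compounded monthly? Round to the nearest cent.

A$738,576.34

With 12 periods per year: i = 0.0103333, n = 108.
Accumulation factor s(108|0.0103333) = 196.953692; FV = 3750 × 196.953692 = 738,576.3448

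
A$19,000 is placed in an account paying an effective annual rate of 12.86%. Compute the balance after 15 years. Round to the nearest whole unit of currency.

A$116,642

FV = PV·(1+i)^n = 19,000 × 6.139043 = 116,641.8207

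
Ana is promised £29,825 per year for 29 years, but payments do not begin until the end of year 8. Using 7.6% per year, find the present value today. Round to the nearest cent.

PV at t=7 (ordinary 29-year annuity): 29825 × a(29|0.076) = 29825 × 11.585250 = 345,530.0906
Discount back 7 years: 345,530.0906 × (1+0.076)^(−7) = 345,530.0906 × 0.598845 = 206,918.8113

£206,918.81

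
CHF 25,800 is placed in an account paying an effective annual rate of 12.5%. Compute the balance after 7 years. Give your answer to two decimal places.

CHF 58,841.99

FV = PV·(1+i)^n = 25,800 × 2.280697 = 58,841.9915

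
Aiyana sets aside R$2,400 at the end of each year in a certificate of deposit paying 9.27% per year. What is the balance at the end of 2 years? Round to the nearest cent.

R$5,022.48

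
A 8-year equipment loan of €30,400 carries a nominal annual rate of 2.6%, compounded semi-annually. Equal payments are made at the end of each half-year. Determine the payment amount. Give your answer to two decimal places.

€2,116.72

Periodic rate i = 0.026/2 = 0.013; n = 8 × 2 = 16 periods.
Annuity-PV factor = 14.361812; PMT = 30400 / 14.361812 = 2,116.7246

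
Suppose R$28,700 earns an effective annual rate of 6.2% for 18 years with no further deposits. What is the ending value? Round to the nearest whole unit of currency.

FV = PV·(1+i)^n = 28,700 × 2.952849 = 84,746.7785

R$84,747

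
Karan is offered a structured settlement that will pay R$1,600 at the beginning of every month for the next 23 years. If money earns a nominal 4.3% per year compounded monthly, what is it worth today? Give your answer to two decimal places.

R$281,142.30

i = 0.043/12 = 0.00358333 per month; n = 23·12 = 276.
Annuity factor a(276|0.00358333) × (1+i) = 175.713940; PV = 1600 × 175.713940 = 281,142.3038
(Beginning-of-period payments → annuity-due factor ×(1+i).)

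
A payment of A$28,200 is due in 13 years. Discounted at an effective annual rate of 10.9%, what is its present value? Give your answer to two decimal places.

A$7,347.49

Discount factor = (1+0.109)^(−13) = 0.260549; PV = 28,200 × 0.260549 = 7,347.4901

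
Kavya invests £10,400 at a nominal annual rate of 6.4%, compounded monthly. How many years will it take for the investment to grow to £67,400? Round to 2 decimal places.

29.28 years

Periodic rate i = 0.064/12 = 0.00533333.
(1+i)^n = 67400/10400 = 6.48077, so n = ln 6.48077 / ln 1.00533 = 351.3409 months
= 351.3409/12 years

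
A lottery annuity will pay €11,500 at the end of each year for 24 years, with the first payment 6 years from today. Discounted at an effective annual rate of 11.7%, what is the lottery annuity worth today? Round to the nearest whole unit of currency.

€52,554

Value one period before first payment (t=5): 11500 × [1 − (1+0.117)^(−24)] / 0.117 = 11500 × 7.946474 = 91,384.4512
PV₀ = 91,384.4512 / (1+0.117)^5 = 91,384.4512 / 1.738865 = 52,554.0806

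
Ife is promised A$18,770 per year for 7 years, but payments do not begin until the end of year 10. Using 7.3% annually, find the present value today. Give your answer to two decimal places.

Value one period before first payment (t=9): 18770 × [1 − (1+0.073)^(−7)] / 0.073 = 18770 × 5.333377 = 100,107.4868
PV₀ = 100,107.4868 / (1+0.073)^9 = 100,107.4868 / 1.885374 = 53,096.8871

A$53,096.89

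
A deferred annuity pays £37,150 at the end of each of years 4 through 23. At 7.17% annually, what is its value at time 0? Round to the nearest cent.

PV at t=3 (ordinary 20-year annuity): 37150 × a(20|0.0717) = 37150 × 10.455468 = 388,420.6273
Discount back 3 years: 388,420.6273 × (1+0.0717)^(−3) = 388,420.6273 × 0.812419 = 315,560.4692

£315,560.47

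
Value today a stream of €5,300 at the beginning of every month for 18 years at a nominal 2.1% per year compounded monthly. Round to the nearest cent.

€954,283.28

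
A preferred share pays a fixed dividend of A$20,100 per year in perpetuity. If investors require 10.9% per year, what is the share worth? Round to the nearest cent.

A$184,403.67

PV = PMT / i = 20100 / 0.109 = 184,403.6697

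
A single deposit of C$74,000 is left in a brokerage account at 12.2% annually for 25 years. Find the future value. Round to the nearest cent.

C$1,315,385.78

FV = PV·(1+i)^n = 74,000 × 17.775484 = 1,315,385.7804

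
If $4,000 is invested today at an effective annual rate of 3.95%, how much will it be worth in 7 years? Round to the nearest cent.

$5,246.04

4,000 × (1+0.0395)^7 = 4,000 × 1.311510 = 5,246.0382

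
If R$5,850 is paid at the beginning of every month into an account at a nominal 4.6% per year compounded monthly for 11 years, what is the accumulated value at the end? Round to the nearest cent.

With 12 periods per year: i = 0.00383333, n = 132.
Accumulation factor s(132|0.00383333) × (1+i) = 172.058675; FV = 5850 × 172.058675 = 1,006,543.2483
(annuity-due: payments at period start, so ×(1+i).)

R$1,006,543.25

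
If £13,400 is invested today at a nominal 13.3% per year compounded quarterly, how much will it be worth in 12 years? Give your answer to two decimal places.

£64,411.69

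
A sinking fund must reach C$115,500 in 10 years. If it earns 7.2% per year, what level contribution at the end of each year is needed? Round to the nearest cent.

FV-annuity factor = 13.947658; PMT = 115500 / 13.947658 = 8,280.9603

C$8,280.96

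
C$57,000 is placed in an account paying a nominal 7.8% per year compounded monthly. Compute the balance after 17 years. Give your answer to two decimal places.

C$213,740.01

Periodic rate i = 0.078/12 = 0.0065; n = 17 × 12 = 204 periods.
FV = 57,000 × (1 + 0.0065)^204 = 213,740.0061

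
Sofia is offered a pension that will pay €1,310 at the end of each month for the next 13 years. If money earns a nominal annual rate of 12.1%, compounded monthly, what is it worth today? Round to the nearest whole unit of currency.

With 12 periods per year: i = 0.0100833, n = 156.
PV = PMT · [1 − (1+i)^(−n)] / i = 1310 · 78.440090 = 102,756.5175

€102,757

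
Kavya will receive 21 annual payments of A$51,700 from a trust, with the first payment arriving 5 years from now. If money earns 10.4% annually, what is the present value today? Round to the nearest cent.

PV at t=4 (ordinary 21-year annuity): 51700 × a(21|0.104) = 51700 × 8.411413 = 434,870.0706
PV₀ = 434,870.0706 / (1+0.104)^4 = 434,870.0706 / 1.485512 = 292,740.7797

A$292,740.78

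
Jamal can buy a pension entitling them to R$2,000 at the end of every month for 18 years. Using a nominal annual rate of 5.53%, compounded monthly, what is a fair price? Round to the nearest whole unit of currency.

R$273,235

Periodic rate i = 0.0553/12 = 0.00460833; n = 18 × 12 = 216 periods.
Annuity factor a(216|0.00460833) = 136.617374; PV = 2000 × 136.617374 = 273,234.7474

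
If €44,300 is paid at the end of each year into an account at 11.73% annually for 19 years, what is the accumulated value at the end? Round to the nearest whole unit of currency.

Accumulation factor s(19|0.1173) = 61.608779; FV = 44300 × 61.608779 = 2,729,268.9104

€2,729,269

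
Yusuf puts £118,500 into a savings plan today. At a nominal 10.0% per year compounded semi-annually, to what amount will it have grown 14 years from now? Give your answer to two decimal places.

Periodic rate i = 0.1/2 = 0.05; n = 14 × 2 = 28 periods.
118,500 × (1+0.05)^28 = 118,500 × 3.920129 = 464,535.3029

£464,535.30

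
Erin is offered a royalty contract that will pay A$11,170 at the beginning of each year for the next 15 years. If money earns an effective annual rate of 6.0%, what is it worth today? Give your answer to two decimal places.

A$114,994.97

Annuity factor a(15|0.06) × (1+i) = 10.294984; PV = 11170 × 10.294984 = 114,994.9705
(Beginning-of-period payments → annuity-due factor ×(1+i).)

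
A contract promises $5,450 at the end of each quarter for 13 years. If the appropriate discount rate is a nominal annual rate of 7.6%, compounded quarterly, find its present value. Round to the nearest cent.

With 4 periods per year: i = 0.019, n = 52.
Annuity factor a(52|0.019) = 32.853285; PV = 5450 × 32.853285 = 179,050.4024

$179,050.40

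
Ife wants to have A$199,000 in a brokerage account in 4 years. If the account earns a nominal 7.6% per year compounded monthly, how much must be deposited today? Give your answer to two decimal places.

With 12 periods per year: i = 0.00633333, n = 48.
PV = FV·(1+i)^(−n) = 199,000 × 0.738569 = 146,975.1384

A$146,975.14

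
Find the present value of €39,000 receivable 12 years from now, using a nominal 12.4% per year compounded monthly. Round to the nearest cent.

€8,874.63

Periodic rate i = 0.124/12 = 0.0103333; n = 12 × 12 = 144 periods.
PV = 39,000 / (1 + 0.0103333)^144 = 39,000 / 4.394547 = 8,874.6340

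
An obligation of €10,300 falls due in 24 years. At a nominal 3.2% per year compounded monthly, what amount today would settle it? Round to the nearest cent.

i = 0.032/12 = 0.00266667 per month; n = 24·12 = 288.
PV = 10,300 / (1 + 0.00266667)^288 = 10,300 / 2.153249 = 4,783.4693

€4,783.47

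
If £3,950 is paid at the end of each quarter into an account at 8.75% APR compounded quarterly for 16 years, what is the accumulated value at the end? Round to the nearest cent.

Periodic rate i = 0.0875/4 = 0.021875; n = 16 × 4 = 64 periods.
Accumulation factor s(64|0.021875) = 136.889382; FV = 3950 × 136.889382 = 540,713.0584

£540,713.06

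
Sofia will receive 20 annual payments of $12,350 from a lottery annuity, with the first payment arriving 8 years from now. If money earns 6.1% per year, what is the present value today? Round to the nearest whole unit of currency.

Value one period before first payment (t=7): 12350 × [1 − (1+0.061)^(−20)] / 0.061 = 12350 × 11.377385 = 140,510.7090
PV₀ = 140,510.7090 / (1+0.061)^7 = 140,510.7090 / 1.513588 = 92,832.8616

$92,833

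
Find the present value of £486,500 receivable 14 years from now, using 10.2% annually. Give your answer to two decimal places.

PV = 486,500 / (1 + 0.102)^14 = 486,500 / 3.895313 = 124,893.6970

£124,893.70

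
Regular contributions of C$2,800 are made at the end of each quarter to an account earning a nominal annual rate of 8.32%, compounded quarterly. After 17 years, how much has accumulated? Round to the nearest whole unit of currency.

i = 0.0832/4 = 0.0208 per quarter; n = 17·4 = 68.
FV = 2800 × [(1+0.0208)^68 − 1] / 0.0208 = 2800 × 146.863381 = 411,217.4662

C$411,217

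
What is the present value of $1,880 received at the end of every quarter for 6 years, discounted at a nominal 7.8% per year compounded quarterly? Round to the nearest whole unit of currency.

$35,760

Periodic rate i = 0.078/4 = 0.0195; n = 6 × 4 = 24 periods.
PV = 1880 × [1 − (1+0.0195)^(−24)] / 0.0195 = 1880 × 19.021494 = 35,760.4086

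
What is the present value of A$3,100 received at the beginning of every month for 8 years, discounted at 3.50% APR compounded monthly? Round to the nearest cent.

A$259,995.67

Periodic rate i = 0.035/12 = 0.00291667; n = 8 × 12 = 96 periods.
PV = PMT · [1 − (1+i)^(−n)] / i × (1+i) = 3100 · 83.869571 = 259,995.6697
Payments are at the start of each period, so multiply by (1+i).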